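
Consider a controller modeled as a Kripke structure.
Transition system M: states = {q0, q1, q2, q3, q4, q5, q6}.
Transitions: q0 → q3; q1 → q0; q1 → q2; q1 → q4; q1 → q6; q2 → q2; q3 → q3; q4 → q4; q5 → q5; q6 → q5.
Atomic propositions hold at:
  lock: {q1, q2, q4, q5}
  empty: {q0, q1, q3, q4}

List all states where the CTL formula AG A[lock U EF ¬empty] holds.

Sat(¬empty) = {q2, q5, q6}
EF ¬empty: least fixpoint, start Z0 = {q2, q5, q6}, add states with some successor in Z. Z1 = {q1, q2, q5, q6}; fixed.
Sat(EF ¬empty) = {q1, q2, q5, q6}
A[lock U EF ¬empty]: least fixpoint, start Z0 = Sat(EF ¬empty) = {q1, q2, q5, q6}, add states in Sat(lock) with every successor in Z. Already a fixed point.
Sat(A[lock U EF ¬empty]) = {q1, q2, q5, q6}
AG A[lock U EF ¬empty]: greatest fixpoint, start Z0 = {q1, q2, q5, q6}, keep only states in Sat with every successor in Z. Z1 = {q2, q5, q6}; fixed.
Sat(AG A[lock U EF ¬empty]) = {q2, q5, q6}

{q2, q5, q6}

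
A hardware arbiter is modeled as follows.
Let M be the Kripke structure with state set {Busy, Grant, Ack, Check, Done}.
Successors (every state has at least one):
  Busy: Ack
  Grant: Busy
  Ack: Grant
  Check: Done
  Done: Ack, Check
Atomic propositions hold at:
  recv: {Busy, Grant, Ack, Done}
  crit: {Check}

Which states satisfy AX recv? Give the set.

Sat(AX recv) = {s : every successor in {Busy, Grant, Ack, Done}} = {Busy, Grant, Ack, Check}

{Busy, Grant, Ack, Check}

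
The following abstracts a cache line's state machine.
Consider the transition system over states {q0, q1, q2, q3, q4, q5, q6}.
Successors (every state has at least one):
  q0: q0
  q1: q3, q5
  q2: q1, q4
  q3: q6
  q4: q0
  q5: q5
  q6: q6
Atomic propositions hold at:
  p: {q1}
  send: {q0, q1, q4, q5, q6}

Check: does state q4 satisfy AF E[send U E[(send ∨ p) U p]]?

Sat(send ∨ p) = {q0, q1, q4, q5, q6}
E[(send ∨ p) U p]: least fixpoint, start Z0 = Sat(p) = {q1}, add states in Sat(send ∨ p) with some successor in Z. Already a fixed point.
Sat(E[(send ∨ p) U p]) = {q1}
E[send U E[(send ∨ p) U p]]: least fixpoint, start Z0 = Sat(E[(send ∨ p) U p]) = {q1}, add states in Sat(send) with some successor in Z. Already a fixed point.
Sat(E[send U E[(send ∨ p) U p]]) = {q1}
AF E[send U E[(send ∨ p) U p]]: least fixpoint, start Z0 = {q1}, add states with every successor in Z. Already a fixed point.
Sat(AF E[send U E[(send ∨ p) U p]]) = {q1}
q4 ∉ Sat(AF E[send U E[(send ∨ p) U p]]) = {q1}, so the formula does not hold at q4.

No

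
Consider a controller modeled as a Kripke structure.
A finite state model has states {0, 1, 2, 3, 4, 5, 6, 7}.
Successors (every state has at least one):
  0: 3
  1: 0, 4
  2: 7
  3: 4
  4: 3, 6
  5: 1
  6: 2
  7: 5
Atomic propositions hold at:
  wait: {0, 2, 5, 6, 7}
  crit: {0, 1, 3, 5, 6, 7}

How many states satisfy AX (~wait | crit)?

7

Sat(~wait) = {1, 3, 4}
Sat(~wait | crit) = {0, 1, 3, 4, 5, 6, 7}
Sat(AX (~wait | crit)) = {s : every successor in {0, 1, 3, 4, 5, 6, 7}} = {0, 1, 2, 3, 4, 5, 7}
|Sat(AX (~wait | crit))| = |{0, 1, 2, 3, 4, 5, 7}| = 7.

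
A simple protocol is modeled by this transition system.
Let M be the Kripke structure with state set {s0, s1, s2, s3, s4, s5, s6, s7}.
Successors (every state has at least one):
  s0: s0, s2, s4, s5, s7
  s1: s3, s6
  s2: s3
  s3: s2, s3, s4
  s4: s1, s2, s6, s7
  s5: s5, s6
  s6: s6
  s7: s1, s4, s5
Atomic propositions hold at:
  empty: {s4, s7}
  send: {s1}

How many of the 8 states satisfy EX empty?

4

Sat(EX empty) = {s : some successor in {s4, s7}} = {s0, s3, s4, s7}
|Sat(EX empty)| = |{s0, s3, s4, s7}| = 4.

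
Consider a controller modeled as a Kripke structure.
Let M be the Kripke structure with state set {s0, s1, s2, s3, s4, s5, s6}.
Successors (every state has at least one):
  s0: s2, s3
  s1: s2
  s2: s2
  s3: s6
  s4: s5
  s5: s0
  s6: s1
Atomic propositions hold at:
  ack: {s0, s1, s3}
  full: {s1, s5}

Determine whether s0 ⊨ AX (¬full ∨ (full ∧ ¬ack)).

Yes

Sat(¬full) = {s0, s2, s3, s4, s6}
Sat(¬ack) = {s2, s4, s5, s6}
Sat(full ∧ ¬ack) = {s5}
Sat(¬full ∨ (full ∧ ¬ack)) = {s0, s2, s3, s4, s5, s6}
Sat(AX (¬full ∨ (full ∧ ¬ack))) = {s : every successor in {s0, s2, s3, s4, s5, s6}} = {s0, s1, s2, s3, s4, s5}
s0 ∈ Sat(AX (¬full ∨ (full ∧ ¬ack))) = {s0, s1, s2, s3, s4, s5}, so the formula holds at s0.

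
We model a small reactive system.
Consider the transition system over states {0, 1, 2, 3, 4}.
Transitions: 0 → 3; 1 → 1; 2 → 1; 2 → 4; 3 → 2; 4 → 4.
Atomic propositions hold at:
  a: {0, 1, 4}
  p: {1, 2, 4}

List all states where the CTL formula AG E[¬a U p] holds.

{1, 2, 3, 4}

Sat(¬a) = {2, 3}
E[¬a U p]: least fixpoint, start Z0 = Sat(p) = {1, 2, 4}, add states in Sat(¬a) with some successor in Z. Z1 = {1, 2, 3, 4}; fixed.
Sat(E[¬a U p]) = {1, 2, 3, 4}
AG E[¬a U p]: greatest fixpoint, start Z0 = {1, 2, 3, 4}, keep only states in Sat with every successor in Z. Already a fixed point.
Sat(AG E[¬a U p]) = {1, 2, 3, 4}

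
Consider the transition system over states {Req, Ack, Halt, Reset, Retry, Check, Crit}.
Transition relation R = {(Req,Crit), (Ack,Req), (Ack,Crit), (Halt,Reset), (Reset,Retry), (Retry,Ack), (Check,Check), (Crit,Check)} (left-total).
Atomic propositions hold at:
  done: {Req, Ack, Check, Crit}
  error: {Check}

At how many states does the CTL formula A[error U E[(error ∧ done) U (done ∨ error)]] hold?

Sat(error ∧ done) = {Check}
Sat(done ∨ error) = {Req, Ack, Check, Crit}
E[(error ∧ done) U (done ∨ error)]: least fixpoint, start Z0 = Sat((done ∨ error)) = {Req, Ack, Check, Crit}, add states in Sat(error ∧ done) with some successor in Z. Already a fixed point.
Sat(E[(error ∧ done) U (done ∨ error)]) = {Req, Ack, Check, Crit}
A[error U E[(error ∧ done) U (done ∨ error)]]: least fixpoint, start Z0 = Sat(E[(error ∧ done) U (done ∨ error)]) = {Req, Ack, Check, Crit}, add states in Sat(error) with every successor in Z. Already a fixed point.
Sat(A[error U E[(error ∧ done) U (done ∨ error)]]) = {Req, Ack, Check, Crit}
|Sat(A[error U E[(error ∧ done) U (done ∨ error)]])| = |{Req, Ack, Check, Crit}| = 4.

4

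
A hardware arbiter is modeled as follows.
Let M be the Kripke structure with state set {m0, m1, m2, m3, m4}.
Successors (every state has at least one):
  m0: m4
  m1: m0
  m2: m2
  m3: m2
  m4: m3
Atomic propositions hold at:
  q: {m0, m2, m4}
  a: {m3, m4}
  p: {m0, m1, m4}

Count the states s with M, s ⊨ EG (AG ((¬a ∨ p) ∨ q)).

Sat(¬a) = {m0, m1, m2}
Sat(¬a ∨ p) = {m0, m1, m2, m4}
Sat((¬a ∨ p) ∨ q) = {m0, m1, m2, m4}
AG ((¬a ∨ p) ∨ q): greatest fixpoint, start Z0 = {m0, m1, m2, m4}, keep only states in Sat with every successor in Z. Z1 = {m0, m1, m2}; Z2 = {m1, m2}; Z3 = {m2}; fixed.
Sat(AG ((¬a ∨ p) ∨ q)) = {m2}
EG (AG ((¬a ∨ p) ∨ q)): greatest fixpoint, start Z0 = {m2}, keep only states in Sat with some successor in Z. Already a fixed point.
Sat(EG (AG ((¬a ∨ p) ∨ q))) = {m2}
|Sat(EG (AG ((¬a ∨ p) ∨ q)))| = |{m2}| = 1.

1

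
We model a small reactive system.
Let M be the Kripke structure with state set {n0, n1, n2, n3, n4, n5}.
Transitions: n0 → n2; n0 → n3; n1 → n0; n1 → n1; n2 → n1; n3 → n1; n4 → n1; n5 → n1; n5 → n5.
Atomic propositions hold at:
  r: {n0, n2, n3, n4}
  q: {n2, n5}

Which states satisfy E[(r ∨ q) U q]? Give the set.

Sat(r ∨ q) = {n0, n2, n3, n4, n5}
E[(r ∨ q) U q]: least fixpoint, start Z0 = Sat(q) = {n2, n5}, add states in Sat(r ∨ q) with some successor in Z. Z1 = {n0, n2, n5}; fixed.
Sat(E[(r ∨ q) U q]) = {n0, n2, n5}

{n0, n2, n5}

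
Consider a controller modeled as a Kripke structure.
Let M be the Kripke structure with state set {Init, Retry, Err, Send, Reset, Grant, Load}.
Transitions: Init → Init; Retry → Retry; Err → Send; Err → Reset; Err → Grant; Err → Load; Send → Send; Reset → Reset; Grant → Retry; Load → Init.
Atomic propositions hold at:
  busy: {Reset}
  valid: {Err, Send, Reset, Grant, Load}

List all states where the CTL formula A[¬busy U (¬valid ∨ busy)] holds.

{Init, Retry, Reset, Grant, Load}

Sat(¬busy) = {Init, Retry, Err, Send, Grant, Load}
Sat(¬valid) = {Init, Retry}
Sat(¬valid ∨ busy) = {Init, Retry, Reset}
A[¬busy U (¬valid ∨ busy)]: least fixpoint, start Z0 = Sat((¬valid ∨ busy)) = {Init, Retry, Reset}, add states in Sat(¬busy) with every successor in Z. Z1 = {Init, Retry, Reset, Grant, Load}; fixed.
Sat(A[¬busy U (¬valid ∨ busy)]) = {Init, Retry, Reset, Grant, Load}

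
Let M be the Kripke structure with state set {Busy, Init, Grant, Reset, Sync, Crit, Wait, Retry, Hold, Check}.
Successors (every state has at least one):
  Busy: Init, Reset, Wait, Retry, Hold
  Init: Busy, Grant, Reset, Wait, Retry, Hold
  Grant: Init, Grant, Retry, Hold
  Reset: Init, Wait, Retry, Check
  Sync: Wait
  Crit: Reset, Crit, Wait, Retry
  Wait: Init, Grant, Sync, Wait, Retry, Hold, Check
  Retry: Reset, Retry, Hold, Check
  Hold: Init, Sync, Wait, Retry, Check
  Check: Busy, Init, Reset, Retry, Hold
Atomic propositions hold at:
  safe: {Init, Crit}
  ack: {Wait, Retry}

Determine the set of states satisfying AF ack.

AF ack: least fixpoint, start Z0 = {Wait, Retry}, add states with every successor in Z. Z1 = {Sync, Wait, Retry}; fixed.
Sat(AF ack) = {Sync, Wait, Retry}

{Sync, Wait, Retry}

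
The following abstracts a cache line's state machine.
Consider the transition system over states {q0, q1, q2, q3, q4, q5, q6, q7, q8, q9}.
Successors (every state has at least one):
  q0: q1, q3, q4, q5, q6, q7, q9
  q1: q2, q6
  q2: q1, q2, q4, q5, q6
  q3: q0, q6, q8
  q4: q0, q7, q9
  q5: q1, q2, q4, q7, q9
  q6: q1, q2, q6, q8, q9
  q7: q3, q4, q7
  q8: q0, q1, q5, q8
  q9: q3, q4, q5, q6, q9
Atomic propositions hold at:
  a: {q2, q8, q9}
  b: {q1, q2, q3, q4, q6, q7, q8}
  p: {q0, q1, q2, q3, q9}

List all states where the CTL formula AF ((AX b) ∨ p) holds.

Sat(AX b) = {s : every successor in {q1, q2, q3, q4, q6, q7, q8}} = {q1, q7}
Sat((AX b) ∨ p) = {q0, q1, q2, q3, q7, q9}
AF ((AX b) ∨ p): least fixpoint, start Z0 = {q0, q1, q2, q3, q7, q9}, add states with every successor in Z. Z1 = {q0, q1, q2, q3, q4, q7, q9}; Z2 = {q0, q1, q2, q3, q4, q5, q7, q9}; fixed.
Sat(AF ((AX b) ∨ p)) = {q0, q1, q2, q3, q4, q5, q7, q9}

{q0, q1, q2, q3, q4, q5, q7, q9}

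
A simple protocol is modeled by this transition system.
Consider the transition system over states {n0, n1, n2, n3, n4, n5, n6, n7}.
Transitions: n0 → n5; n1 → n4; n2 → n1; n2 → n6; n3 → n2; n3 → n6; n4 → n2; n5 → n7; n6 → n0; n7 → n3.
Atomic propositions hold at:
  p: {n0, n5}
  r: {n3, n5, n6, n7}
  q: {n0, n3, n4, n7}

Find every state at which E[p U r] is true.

{n0, n3, n5, n6, n7}

E[p U r]: least fixpoint, start Z0 = Sat(r) = {n3, n5, n6, n7}, add states in Sat(p) with some successor in Z. Z1 = {n0, n3, n5, n6, n7}; fixed.
Sat(E[p U r]) = {n0, n3, n5, n6, n7}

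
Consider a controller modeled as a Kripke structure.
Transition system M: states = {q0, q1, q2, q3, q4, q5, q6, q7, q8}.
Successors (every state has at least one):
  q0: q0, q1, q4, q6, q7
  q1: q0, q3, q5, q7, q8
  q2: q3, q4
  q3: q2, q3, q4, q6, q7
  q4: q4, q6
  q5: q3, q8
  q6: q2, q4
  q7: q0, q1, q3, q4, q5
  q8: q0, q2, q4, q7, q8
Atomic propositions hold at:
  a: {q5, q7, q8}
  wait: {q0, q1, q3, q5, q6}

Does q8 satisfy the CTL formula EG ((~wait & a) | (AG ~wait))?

Yes

Sat(~wait) = {q2, q4, q7, q8}
Sat(~wait & a) = {q7, q8}
AG ~wait: greatest fixpoint, start Z0 = {q2, q4, q7, q8}, keep only states in Sat with every successor in Z. Z1 = ∅; fixed.
Sat(AG ~wait) = ∅
Sat((~wait & a) | (AG ~wait)) = {q7, q8}
EG ((~wait & a) | (AG ~wait)): greatest fixpoint, start Z0 = {q7, q8}, keep only states in Sat with some successor in Z. Z1 = {q8}; fixed.
Sat(EG ((~wait & a) | (AG ~wait))) = {q8}
q8 ∈ Sat(EG ((~wait & a) | (AG ~wait))) = {q8}, so the formula holds at q8.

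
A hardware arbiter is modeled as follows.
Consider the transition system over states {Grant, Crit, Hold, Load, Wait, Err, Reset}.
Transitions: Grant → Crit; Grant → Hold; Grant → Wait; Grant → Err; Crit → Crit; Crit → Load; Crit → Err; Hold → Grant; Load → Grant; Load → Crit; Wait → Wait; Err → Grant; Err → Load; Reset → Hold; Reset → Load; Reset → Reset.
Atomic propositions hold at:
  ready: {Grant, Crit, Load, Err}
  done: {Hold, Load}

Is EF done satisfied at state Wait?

EF done: least fixpoint, start Z0 = {Hold, Load}, add states with some successor in Z. Z1 = {Grant, Crit, Hold, Load, Err, Reset}; fixed.
Sat(EF done) = {Grant, Crit, Hold, Load, Err, Reset}
Wait ∉ Sat(EF done) = {Grant, Crit, Hold, Load, Err, Reset}, so the formula does not hold at Wait.

No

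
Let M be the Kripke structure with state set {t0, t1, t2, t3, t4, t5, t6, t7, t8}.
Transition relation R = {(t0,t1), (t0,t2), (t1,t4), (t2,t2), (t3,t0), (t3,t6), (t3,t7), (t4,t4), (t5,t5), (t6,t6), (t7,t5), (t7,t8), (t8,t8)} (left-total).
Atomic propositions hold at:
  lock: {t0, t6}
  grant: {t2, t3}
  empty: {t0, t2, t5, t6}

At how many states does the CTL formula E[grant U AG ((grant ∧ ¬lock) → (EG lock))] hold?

Sat(¬lock) = {t1, t2, t3, t4, t5, t7, t8}
Sat(grant ∧ ¬lock) = {t2, t3}
EG lock: greatest fixpoint, start Z0 = {t0, t6}, keep only states in Sat with some successor in Z. Z1 = {t6}; fixed.
Sat(EG lock) = {t6}
Sat((grant ∧ ¬lock) → (EG lock)) = {t0, t1, t4, t5, t6, t7, t8}
AG ((grant ∧ ¬lock) → (EG lock)): greatest fixpoint, start Z0 = {t0, t1, t4, t5, t6, t7, t8}, keep only states in Sat with every successor in Z. Z1 = {t1, t4, t5, t6, t7, t8}; fixed.
Sat(AG ((grant ∧ ¬lock) → (EG lock))) = {t1, t4, t5, t6, t7, t8}
E[grant U AG ((grant ∧ ¬lock) → (EG lock))]: least fixpoint, start Z0 = Sat(AG ((grant ∧ ¬lock) → (EG lock))) = {t1, t4, t5, t6, t7, t8}, add states in Sat(grant) with some successor in Z. Z1 = {t1, t3, t4, t5, t6, t7, t8}; fixed.
Sat(E[grant U AG ((grant ∧ ¬lock) → (EG lock))]) = {t1, t3, t4, t5, t6, t7, t8}
|Sat(E[grant U AG ((grant ∧ ¬lock) → (EG lock))])| = |{t1, t3, t4, t5, t6, t7, t8}| = 7.

7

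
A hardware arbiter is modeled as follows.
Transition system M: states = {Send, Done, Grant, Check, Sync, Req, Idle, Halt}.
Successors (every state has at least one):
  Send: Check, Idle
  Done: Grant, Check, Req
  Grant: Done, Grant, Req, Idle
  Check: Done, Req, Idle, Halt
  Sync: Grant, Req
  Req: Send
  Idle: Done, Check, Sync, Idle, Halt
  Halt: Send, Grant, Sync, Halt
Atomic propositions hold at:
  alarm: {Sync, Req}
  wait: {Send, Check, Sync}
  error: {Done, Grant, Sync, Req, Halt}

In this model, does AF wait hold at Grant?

No

AF wait: least fixpoint, start Z0 = {Send, Check, Sync}, add states with every successor in Z. Z1 = {Send, Check, Sync, Req}; fixed.
Sat(AF wait) = {Send, Check, Sync, Req}
Grant ∉ Sat(AF wait) = {Send, Check, Sync, Req}, so the formula does not hold at Grant.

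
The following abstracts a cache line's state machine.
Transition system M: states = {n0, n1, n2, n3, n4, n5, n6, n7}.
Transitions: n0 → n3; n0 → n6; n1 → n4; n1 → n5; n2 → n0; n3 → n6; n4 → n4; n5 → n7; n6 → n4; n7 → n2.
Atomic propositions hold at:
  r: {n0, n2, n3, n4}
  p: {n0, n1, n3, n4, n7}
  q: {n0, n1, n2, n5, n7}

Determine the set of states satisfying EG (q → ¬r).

{n1, n3, n4, n6}

Sat(¬r) = {n1, n5, n6, n7}
Sat(q → ¬r) = {n1, n3, n4, n5, n6, n7}
EG (q → ¬r): greatest fixpoint, start Z0 = {n1, n3, n4, n5, n6, n7}, keep only states in Sat with some successor in Z. Z1 = {n1, n3, n4, n5, n6}; Z2 = {n1, n3, n4, n6}; fixed.
Sat(EG (q → ¬r)) = {n1, n3, n4, n6}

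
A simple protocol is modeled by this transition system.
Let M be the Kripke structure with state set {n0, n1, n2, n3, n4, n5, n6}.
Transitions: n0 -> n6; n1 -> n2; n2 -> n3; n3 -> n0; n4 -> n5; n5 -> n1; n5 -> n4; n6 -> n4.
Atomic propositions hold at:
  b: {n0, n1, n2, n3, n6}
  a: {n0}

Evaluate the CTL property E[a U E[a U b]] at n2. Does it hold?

Yes

E[a U b]: least fixpoint, start Z0 = Sat(b) = {n0, n1, n2, n3, n6}, add states in Sat(a) with some successor in Z. Already a fixed point.
Sat(E[a U b]) = {n0, n1, n2, n3, n6}
E[a U E[a U b]]: least fixpoint, start Z0 = Sat(E[a U b]) = {n0, n1, n2, n3, n6}, add states in Sat(a) with some successor in Z. Already a fixed point.
Sat(E[a U E[a U b]]) = {n0, n1, n2, n3, n6}
n2 ∈ Sat(E[a U E[a U b]]) = {n0, n1, n2, n3, n6}, so the formula holds at n2.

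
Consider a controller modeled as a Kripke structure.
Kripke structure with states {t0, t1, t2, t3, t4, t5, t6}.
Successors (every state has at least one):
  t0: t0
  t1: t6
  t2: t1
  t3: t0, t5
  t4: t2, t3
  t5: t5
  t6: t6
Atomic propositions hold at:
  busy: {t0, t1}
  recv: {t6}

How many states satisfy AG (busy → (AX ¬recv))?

4

Sat(¬recv) = {t0, t1, t2, t3, t4, t5}
Sat(AX ¬recv) = {s : every successor in {t0, t1, t2, t3, t4, t5}} = {t0, t2, t3, t4, t5}
Sat(busy → (AX ¬recv)) = {t0, t2, t3, t4, t5, t6}
AG (busy → (AX ¬recv)): greatest fixpoint, start Z0 = {t0, t2, t3, t4, t5, t6}, keep only states in Sat with every successor in Z. Z1 = {t0, t3, t4, t5, t6}; Z2 = {t0, t3, t5, t6}; fixed.
Sat(AG (busy → (AX ¬recv))) = {t0, t3, t5, t6}
|Sat(AG (busy → (AX ¬recv)))| = |{t0, t3, t5, t6}| = 4.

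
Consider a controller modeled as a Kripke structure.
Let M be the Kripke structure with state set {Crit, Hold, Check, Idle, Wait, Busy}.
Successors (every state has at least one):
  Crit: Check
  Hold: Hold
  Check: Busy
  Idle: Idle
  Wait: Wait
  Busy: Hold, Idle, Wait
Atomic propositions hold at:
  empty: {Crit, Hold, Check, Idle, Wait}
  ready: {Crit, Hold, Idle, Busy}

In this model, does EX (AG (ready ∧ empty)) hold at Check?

No

Sat(ready ∧ empty) = {Crit, Hold, Idle}
AG (ready ∧ empty): greatest fixpoint, start Z0 = {Crit, Hold, Idle}, keep only states in Sat with every successor in Z. Z1 = {Hold, Idle}; fixed.
Sat(AG (ready ∧ empty)) = {Hold, Idle}
Sat(EX (AG (ready ∧ empty))) = {s : some successor in {Hold, Idle}} = {Hold, Idle, Busy}
Check ∉ Sat(EX (AG (ready ∧ empty))) = {Hold, Idle, Busy}, so the formula does not hold at Check.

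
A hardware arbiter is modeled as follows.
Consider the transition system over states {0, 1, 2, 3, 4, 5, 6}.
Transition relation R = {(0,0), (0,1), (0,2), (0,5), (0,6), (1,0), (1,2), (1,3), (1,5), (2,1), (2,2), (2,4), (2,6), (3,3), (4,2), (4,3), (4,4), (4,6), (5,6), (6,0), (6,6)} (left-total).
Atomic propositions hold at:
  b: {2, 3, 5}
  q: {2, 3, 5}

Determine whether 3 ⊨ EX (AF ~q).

Sat(~q) = {0, 1, 4, 6}
AF ~q: least fixpoint, start Z0 = {0, 1, 4, 6}, add states with every successor in Z. Z1 = {0, 1, 4, 5, 6}; fixed.
Sat(AF ~q) = {0, 1, 4, 5, 6}
Sat(EX (AF ~q)) = {s : some successor in {0, 1, 4, 5, 6}} = {0, 1, 2, 4, 5, 6}
3 ∉ Sat(EX (AF ~q)) = {0, 1, 2, 4, 5, 6}, so the formula does not hold at 3.

No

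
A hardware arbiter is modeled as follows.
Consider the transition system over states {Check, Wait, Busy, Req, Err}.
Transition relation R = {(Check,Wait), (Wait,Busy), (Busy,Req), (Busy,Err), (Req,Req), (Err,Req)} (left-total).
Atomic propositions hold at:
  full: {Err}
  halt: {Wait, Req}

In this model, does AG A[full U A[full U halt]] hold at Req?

Yes

A[full U halt]: least fixpoint, start Z0 = Sat(halt) = {Wait, Req}, add states in Sat(full) with every successor in Z. Z1 = {Wait, Req, Err}; fixed.
Sat(A[full U halt]) = {Wait, Req, Err}
A[full U A[full U halt]]: least fixpoint, start Z0 = Sat(A[full U halt]) = {Wait, Req, Err}, add states in Sat(full) with every successor in Z. Already a fixed point.
Sat(A[full U A[full U halt]]) = {Wait, Req, Err}
AG A[full U A[full U halt]]: greatest fixpoint, start Z0 = {Wait, Req, Err}, keep only states in Sat with every successor in Z. Z1 = {Req, Err}; fixed.
Sat(AG A[full U A[full U halt]]) = {Req, Err}
Req ∈ Sat(AG A[full U A[full U halt]]) = {Req, Err}, so the formula holds at Req.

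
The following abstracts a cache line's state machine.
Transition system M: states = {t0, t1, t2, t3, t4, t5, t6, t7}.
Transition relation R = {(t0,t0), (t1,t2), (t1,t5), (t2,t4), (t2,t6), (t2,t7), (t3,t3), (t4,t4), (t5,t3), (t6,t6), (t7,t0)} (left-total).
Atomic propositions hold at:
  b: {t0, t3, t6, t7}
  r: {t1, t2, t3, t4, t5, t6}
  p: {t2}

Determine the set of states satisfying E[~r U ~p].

Sat(~r) = {t0, t7}
Sat(~p) = {t0, t1, t3, t4, t5, t6, t7}
E[~r U ~p]: least fixpoint, start Z0 = Sat(~p) = {t0, t1, t3, t4, t5, t6, t7}, add states in Sat(~r) with some successor in Z. Already a fixed point.
Sat(E[~r U ~p]) = {t0, t1, t3, t4, t5, t6, t7}

{t0, t1, t3, t4, t5, t6, t7}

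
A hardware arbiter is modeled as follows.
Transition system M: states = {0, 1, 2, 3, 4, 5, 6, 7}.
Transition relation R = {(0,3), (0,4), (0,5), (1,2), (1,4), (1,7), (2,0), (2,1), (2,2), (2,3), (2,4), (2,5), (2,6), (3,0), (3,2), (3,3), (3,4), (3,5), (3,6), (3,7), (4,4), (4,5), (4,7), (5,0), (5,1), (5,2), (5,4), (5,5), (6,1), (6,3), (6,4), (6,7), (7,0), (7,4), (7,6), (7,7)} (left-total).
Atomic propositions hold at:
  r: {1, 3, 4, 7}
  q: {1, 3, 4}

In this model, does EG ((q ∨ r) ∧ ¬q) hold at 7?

Sat(q ∨ r) = {1, 3, 4, 7}
Sat(¬q) = {0, 2, 5, 6, 7}
Sat((q ∨ r) ∧ ¬q) = {7}
EG ((q ∨ r) ∧ ¬q): greatest fixpoint, start Z0 = {7}, keep only states in Sat with some successor in Z. Already a fixed point.
Sat(EG ((q ∨ r) ∧ ¬q)) = {7}
7 ∈ Sat(EG ((q ∨ r) ∧ ¬q)) = {7}, so the formula holds at 7.

Yes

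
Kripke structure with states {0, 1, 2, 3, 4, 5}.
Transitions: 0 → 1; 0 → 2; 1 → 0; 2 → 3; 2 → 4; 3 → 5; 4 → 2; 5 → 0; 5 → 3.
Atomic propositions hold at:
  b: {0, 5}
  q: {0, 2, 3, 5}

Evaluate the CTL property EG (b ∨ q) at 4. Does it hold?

Sat(b ∨ q) = {0, 2, 3, 5}
EG (b ∨ q): greatest fixpoint, start Z0 = {0, 2, 3, 5}, keep only states in Sat with some successor in Z. Already a fixed point.
Sat(EG (b ∨ q)) = {0, 2, 3, 5}
4 ∉ Sat(EG (b ∨ q)) = {0, 2, 3, 5}, so the formula does not hold at 4.

No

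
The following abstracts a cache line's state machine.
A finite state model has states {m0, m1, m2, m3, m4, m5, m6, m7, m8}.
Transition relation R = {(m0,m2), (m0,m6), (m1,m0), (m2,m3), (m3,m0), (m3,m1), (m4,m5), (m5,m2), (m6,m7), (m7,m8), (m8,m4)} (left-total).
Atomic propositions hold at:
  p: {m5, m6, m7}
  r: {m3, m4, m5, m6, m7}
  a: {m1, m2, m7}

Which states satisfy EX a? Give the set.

{m0, m3, m5, m6}

Sat(EX a) = {s : some successor in {m1, m2, m7}} = {m0, m3, m5, m6}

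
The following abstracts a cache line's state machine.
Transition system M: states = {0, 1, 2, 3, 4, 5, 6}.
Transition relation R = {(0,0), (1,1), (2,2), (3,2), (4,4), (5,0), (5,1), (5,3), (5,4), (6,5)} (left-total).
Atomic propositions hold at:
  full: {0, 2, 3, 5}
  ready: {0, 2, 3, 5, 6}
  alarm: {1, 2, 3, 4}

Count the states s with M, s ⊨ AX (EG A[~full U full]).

Sat(~full) = {1, 4, 6}
A[~full U full]: least fixpoint, start Z0 = Sat(full) = {0, 2, 3, 5}, add states in Sat(~full) with every successor in Z. Z1 = {0, 2, 3, 5, 6}; fixed.
Sat(A[~full U full]) = {0, 2, 3, 5, 6}
EG A[~full U full]: greatest fixpoint, start Z0 = {0, 2, 3, 5, 6}, keep only states in Sat with some successor in Z. Already a fixed point.
Sat(EG A[~full U full]) = {0, 2, 3, 5, 6}
Sat(AX (EG A[~full U full])) = {s : every successor in {0, 2, 3, 5, 6}} = {0, 2, 3, 6}
|Sat(AX (EG A[~full U full]))| = |{0, 2, 3, 6}| = 4.

4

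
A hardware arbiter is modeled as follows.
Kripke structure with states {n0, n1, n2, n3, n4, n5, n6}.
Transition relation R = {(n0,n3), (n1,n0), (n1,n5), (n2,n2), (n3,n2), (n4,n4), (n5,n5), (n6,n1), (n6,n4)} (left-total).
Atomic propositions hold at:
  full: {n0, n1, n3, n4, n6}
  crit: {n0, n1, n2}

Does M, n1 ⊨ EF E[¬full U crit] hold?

Sat(¬full) = {n2, n5}
E[¬full U crit]: least fixpoint, start Z0 = Sat(crit) = {n0, n1, n2}, add states in Sat(¬full) with some successor in Z. Already a fixed point.
Sat(E[¬full U crit]) = {n0, n1, n2}
EF E[¬full U crit]: least fixpoint, start Z0 = {n0, n1, n2}, add states with some successor in Z. Z1 = {n0, n1, n2, n3, n6}; fixed.
Sat(EF E[¬full U crit]) = {n0, n1, n2, n3, n6}
n1 ∈ Sat(EF E[¬full U crit]) = {n0, n1, n2, n3, n6}, so the formula holds at n1.

Yes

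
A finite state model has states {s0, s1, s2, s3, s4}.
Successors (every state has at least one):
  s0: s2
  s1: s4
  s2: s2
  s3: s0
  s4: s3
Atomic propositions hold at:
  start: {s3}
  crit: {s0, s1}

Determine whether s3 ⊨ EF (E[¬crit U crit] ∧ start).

Yes

Sat(¬crit) = {s2, s3, s4}
E[¬crit U crit]: least fixpoint, start Z0 = Sat(crit) = {s0, s1}, add states in Sat(¬crit) with some successor in Z. Z1 = {s0, s1, s3}; Z2 = {s0, s1, s3, s4}; fixed.
Sat(E[¬crit U crit]) = {s0, s1, s3, s4}
Sat(E[¬crit U crit] ∧ start) = {s3}
EF (E[¬crit U crit] ∧ start): least fixpoint, start Z0 = {s3}, add states with some successor in Z. Z1 = {s3, s4}; Z2 = {s1, s3, s4}; fixed.
Sat(EF (E[¬crit U crit] ∧ start)) = {s1, s3, s4}
s3 ∈ Sat(EF (E[¬crit U crit] ∧ start)) = {s1, s3, s4}, so the formula holds at s3.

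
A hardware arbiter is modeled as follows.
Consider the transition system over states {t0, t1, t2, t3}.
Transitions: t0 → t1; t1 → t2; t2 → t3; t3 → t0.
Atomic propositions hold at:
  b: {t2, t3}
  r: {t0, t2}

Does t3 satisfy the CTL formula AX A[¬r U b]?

No

Sat(¬r) = {t1, t3}
A[¬r U b]: least fixpoint, start Z0 = Sat(b) = {t2, t3}, add states in Sat(¬r) with every successor in Z. Z1 = {t1, t2, t3}; fixed.
Sat(A[¬r U b]) = {t1, t2, t3}
Sat(AX A[¬r U b]) = {s : every successor in {t1, t2, t3}} = {t0, t1, t2}
t3 ∉ Sat(AX A[¬r U b]) = {t0, t1, t2}, so the formula does not hold at t3.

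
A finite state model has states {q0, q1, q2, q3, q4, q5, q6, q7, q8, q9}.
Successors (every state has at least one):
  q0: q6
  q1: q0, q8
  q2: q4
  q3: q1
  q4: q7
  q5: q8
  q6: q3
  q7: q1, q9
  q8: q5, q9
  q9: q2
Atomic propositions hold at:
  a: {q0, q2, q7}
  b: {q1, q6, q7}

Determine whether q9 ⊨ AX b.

No

Sat(AX b) = {s : every successor in {q1, q6, q7}} = {q0, q3, q4}
q9 ∉ Sat(AX b) = {q0, q3, q4}, so the formula does not hold at q9.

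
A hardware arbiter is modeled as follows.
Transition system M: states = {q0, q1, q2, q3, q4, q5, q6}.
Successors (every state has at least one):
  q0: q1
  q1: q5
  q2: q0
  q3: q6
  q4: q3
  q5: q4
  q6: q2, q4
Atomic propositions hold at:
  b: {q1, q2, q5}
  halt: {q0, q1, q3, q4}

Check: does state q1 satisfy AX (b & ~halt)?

Sat(~halt) = {q2, q5, q6}
Sat(b & ~halt) = {q2, q5}
Sat(AX (b & ~halt)) = {s : every successor in {q2, q5}} = {q1}
q1 ∈ Sat(AX (b & ~halt)) = {q1}, so the formula holds at q1.

Yes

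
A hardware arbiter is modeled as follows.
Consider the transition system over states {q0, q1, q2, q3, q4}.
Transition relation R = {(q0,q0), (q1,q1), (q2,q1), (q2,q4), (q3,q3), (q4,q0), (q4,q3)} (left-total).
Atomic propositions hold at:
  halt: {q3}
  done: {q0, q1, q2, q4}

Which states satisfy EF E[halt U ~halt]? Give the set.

Sat(~halt) = {q0, q1, q2, q4}
E[halt U ~halt]: least fixpoint, start Z0 = Sat(~halt) = {q0, q1, q2, q4}, add states in Sat(halt) with some successor in Z. Already a fixed point.
Sat(E[halt U ~halt]) = {q0, q1, q2, q4}
EF E[halt U ~halt]: least fixpoint, start Z0 = {q0, q1, q2, q4}, add states with some successor in Z. Already a fixed point.
Sat(EF E[halt U ~halt]) = {q0, q1, q2, q4}

{q0, q1, q2, q4}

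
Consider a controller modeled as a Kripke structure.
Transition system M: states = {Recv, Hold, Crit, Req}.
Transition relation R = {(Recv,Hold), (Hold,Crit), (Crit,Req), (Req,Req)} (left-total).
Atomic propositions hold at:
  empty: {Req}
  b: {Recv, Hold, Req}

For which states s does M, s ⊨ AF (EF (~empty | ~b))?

{Recv, Hold, Crit}

Sat(~empty) = {Recv, Hold, Crit}
Sat(~b) = {Crit}
Sat(~empty | ~b) = {Recv, Hold, Crit}
EF (~empty | ~b): least fixpoint, start Z0 = {Recv, Hold, Crit}, add states with some successor in Z. Already a fixed point.
Sat(EF (~empty | ~b)) = {Recv, Hold, Crit}
AF (EF (~empty | ~b)): least fixpoint, start Z0 = {Recv, Hold, Crit}, add states with every successor in Z. Already a fixed point.
Sat(AF (EF (~empty | ~b))) = {Recv, Hold, Crit}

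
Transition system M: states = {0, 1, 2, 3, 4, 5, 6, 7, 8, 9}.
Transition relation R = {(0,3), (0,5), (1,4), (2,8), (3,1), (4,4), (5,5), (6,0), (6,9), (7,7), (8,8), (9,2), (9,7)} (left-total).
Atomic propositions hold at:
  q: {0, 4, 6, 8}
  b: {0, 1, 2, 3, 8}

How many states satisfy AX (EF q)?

EF q: least fixpoint, start Z0 = {0, 4, 6, 8}, add states with some successor in Z. Z1 = {0, 1, 2, 4, 6, 8}; Z2 = {0, 1, 2, 3, 4, 6, 8, 9}; fixed.
Sat(EF q) = {0, 1, 2, 3, 4, 6, 8, 9}
Sat(AX (EF q)) = {s : every successor in {0, 1, 2, 3, 4, 6, 8, 9}} = {1, 2, 3, 4, 6, 8}
|Sat(AX (EF q))| = |{1, 2, 3, 4, 6, 8}| = 6.

6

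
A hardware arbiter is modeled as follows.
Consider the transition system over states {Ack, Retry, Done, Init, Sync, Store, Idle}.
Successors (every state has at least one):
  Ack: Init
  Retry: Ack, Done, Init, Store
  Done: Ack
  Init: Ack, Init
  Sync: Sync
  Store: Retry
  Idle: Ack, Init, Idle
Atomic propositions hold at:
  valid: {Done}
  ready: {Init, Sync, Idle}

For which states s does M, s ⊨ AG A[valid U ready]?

A[valid U ready]: least fixpoint, start Z0 = Sat(ready) = {Init, Sync, Idle}, add states in Sat(valid) with every successor in Z. Already a fixed point.
Sat(A[valid U ready]) = {Init, Sync, Idle}
AG A[valid U ready]: greatest fixpoint, start Z0 = {Init, Sync, Idle}, keep only states in Sat with every successor in Z. Z1 = {Sync}; fixed.
Sat(AG A[valid U ready]) = {Sync}

{Sync}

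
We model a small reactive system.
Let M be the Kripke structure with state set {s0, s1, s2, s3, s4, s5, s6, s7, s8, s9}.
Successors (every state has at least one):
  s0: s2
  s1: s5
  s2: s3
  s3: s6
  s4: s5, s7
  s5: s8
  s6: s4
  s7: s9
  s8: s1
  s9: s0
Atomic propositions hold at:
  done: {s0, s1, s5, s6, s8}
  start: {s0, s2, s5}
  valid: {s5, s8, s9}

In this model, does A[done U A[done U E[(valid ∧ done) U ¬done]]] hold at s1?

Sat(valid ∧ done) = {s5, s8}
Sat(¬done) = {s2, s3, s4, s7, s9}
E[(valid ∧ done) U ¬done]: least fixpoint, start Z0 = Sat(¬done) = {s2, s3, s4, s7, s9}, add states in Sat(valid ∧ done) with some successor in Z. Already a fixed point.
Sat(E[(valid ∧ done) U ¬done]) = {s2, s3, s4, s7, s9}
A[done U E[(valid ∧ done) U ¬done]]: least fixpoint, start Z0 = Sat(E[(valid ∧ done) U ¬done]) = {s2, s3, s4, s7, s9}, add states in Sat(done) with every successor in Z. Z1 = {s0, s2, s3, s4, s6, s7, s9}; fixed.
Sat(A[done U E[(valid ∧ done) U ¬done]]) = {s0, s2, s3, s4, s6, s7, s9}
A[done U A[done U E[(valid ∧ done) U ¬done]]]: least fixpoint, start Z0 = Sat(A[done U E[(valid ∧ done) U ¬done]]) = {s0, s2, s3, s4, s6, s7, s9}, add states in Sat(done) with every successor in Z. Already a fixed point.
Sat(A[done U A[done U E[(valid ∧ done) U ¬done]]]) = {s0, s2, s3, s4, s6, s7, s9}
s1 ∉ Sat(A[done U A[done U E[(valid ∧ done) U ¬done]]]) = {s0, s2, s3, s4, s6, s7, s9}, so the formula does not hold at s1.

No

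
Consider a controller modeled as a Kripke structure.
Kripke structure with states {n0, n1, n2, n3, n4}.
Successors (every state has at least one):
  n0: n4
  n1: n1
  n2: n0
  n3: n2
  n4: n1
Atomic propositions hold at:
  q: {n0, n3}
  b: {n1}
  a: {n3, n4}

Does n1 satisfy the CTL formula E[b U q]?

No

E[b U q]: least fixpoint, start Z0 = Sat(q) = {n0, n3}, add states in Sat(b) with some successor in Z. Already a fixed point.
Sat(E[b U q]) = {n0, n3}
n1 ∉ Sat(E[b U q]) = {n0, n3}, so the formula does not hold at n1.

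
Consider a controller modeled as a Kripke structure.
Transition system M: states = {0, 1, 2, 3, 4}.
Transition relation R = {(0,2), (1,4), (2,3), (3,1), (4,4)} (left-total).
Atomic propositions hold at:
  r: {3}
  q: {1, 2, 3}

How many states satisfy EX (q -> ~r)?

4

Sat(~r) = {0, 1, 2, 4}
Sat(q -> ~r) = {0, 1, 2, 4}
Sat(EX (q -> ~r)) = {s : some successor in {0, 1, 2, 4}} = {0, 1, 3, 4}
|Sat(EX (q -> ~r))| = |{0, 1, 3, 4}| = 4.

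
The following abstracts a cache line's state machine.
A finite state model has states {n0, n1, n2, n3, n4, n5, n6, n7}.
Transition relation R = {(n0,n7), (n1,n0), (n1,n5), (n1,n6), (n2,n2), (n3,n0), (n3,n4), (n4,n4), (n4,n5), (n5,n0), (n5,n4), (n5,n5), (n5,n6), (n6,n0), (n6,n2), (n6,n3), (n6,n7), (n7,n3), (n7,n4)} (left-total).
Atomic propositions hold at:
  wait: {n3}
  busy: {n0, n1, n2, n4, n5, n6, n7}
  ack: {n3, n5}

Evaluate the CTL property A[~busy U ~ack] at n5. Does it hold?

Sat(~busy) = {n3}
Sat(~ack) = {n0, n1, n2, n4, n6, n7}
A[~busy U ~ack]: least fixpoint, start Z0 = Sat(~ack) = {n0, n1, n2, n4, n6, n7}, add states in Sat(~busy) with every successor in Z. Z1 = {n0, n1, n2, n3, n4, n6, n7}; fixed.
Sat(A[~busy U ~ack]) = {n0, n1, n2, n3, n4, n6, n7}
n5 ∉ Sat(A[~busy U ~ack]) = {n0, n1, n2, n3, n4, n6, n7}, so the formula does not hold at n5.

No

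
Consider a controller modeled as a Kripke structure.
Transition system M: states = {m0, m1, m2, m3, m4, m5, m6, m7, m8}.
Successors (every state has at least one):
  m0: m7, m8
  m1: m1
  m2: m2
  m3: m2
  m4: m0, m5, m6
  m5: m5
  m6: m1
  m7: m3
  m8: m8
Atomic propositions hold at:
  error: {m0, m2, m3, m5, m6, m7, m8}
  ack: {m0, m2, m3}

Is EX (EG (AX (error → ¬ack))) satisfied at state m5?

Sat(¬ack) = {m1, m4, m5, m6, m7, m8}
Sat(error → ¬ack) = {m1, m4, m5, m6, m7, m8}
Sat(AX (error → ¬ack)) = {s : every successor in {m1, m4, m5, m6, m7, m8}} = {m0, m1, m5, m6, m8}
EG (AX (error → ¬ack)): greatest fixpoint, start Z0 = {m0, m1, m5, m6, m8}, keep only states in Sat with some successor in Z. Already a fixed point.
Sat(EG (AX (error → ¬ack))) = {m0, m1, m5, m6, m8}
Sat(EX (EG (AX (error → ¬ack)))) = {s : some successor in {m0, m1, m5, m6, m8}} = {m0, m1, m4, m5, m6, m8}
m5 ∈ Sat(EX (EG (AX (error → ¬ack)))) = {m0, m1, m4, m5, m6, m8}, so the formula holds at m5.

Yes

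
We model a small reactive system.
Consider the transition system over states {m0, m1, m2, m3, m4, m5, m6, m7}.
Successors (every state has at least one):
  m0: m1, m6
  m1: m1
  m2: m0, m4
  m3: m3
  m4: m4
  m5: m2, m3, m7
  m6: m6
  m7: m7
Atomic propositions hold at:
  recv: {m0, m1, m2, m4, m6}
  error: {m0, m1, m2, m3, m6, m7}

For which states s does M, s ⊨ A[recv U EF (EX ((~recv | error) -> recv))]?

Sat(~recv) = {m3, m5, m7}
Sat(~recv | error) = {m0, m1, m2, m3, m5, m6, m7}
Sat((~recv | error) -> recv) = {m0, m1, m2, m4, m6}
Sat(EX ((~recv | error) -> recv)) = {s : some successor in {m0, m1, m2, m4, m6}} = {m0, m1, m2, m4, m5, m6}
EF (EX ((~recv | error) -> recv)): least fixpoint, start Z0 = {m0, m1, m2, m4, m5, m6}, add states with some successor in Z. Already a fixed point.
Sat(EF (EX ((~recv | error) -> recv))) = {m0, m1, m2, m4, m5, m6}
A[recv U EF (EX ((~recv | error) -> recv))]: least fixpoint, start Z0 = Sat(EF (EX ((~recv | error) -> recv))) = {m0, m1, m2, m4, m5, m6}, add states in Sat(recv) with every successor in Z. Already a fixed point.
Sat(A[recv U EF (EX ((~recv | error) -> recv))]) = {m0, m1, m2, m4, m5, m6}

{m0, m1, m2, m4, m5, m6}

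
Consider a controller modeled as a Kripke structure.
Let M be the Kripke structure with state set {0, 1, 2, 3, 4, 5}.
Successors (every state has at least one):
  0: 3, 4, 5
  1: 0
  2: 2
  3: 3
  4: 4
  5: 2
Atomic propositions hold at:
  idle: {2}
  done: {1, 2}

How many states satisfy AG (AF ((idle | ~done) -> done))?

2

Sat(~done) = {0, 3, 4, 5}
Sat(idle | ~done) = {0, 2, 3, 4, 5}
Sat((idle | ~done) -> done) = {1, 2}
AF ((idle | ~done) -> done): least fixpoint, start Z0 = {1, 2}, add states with every successor in Z. Z1 = {1, 2, 5}; fixed.
Sat(AF ((idle | ~done) -> done)) = {1, 2, 5}
AG (AF ((idle | ~done) -> done)): greatest fixpoint, start Z0 = {1, 2, 5}, keep only states in Sat with every successor in Z. Z1 = {2, 5}; fixed.
Sat(AG (AF ((idle | ~done) -> done))) = {2, 5}
|Sat(AG (AF ((idle | ~done) -> done)))| = |{2, 5}| = 2.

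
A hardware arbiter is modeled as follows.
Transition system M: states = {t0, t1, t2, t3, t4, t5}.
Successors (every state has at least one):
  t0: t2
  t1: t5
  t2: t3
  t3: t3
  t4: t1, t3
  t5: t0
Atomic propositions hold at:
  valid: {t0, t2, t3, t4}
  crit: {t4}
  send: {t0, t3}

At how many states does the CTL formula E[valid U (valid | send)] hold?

Sat(valid | send) = {t0, t2, t3, t4}
E[valid U (valid | send)]: least fixpoint, start Z0 = Sat((valid | send)) = {t0, t2, t3, t4}, add states in Sat(valid) with some successor in Z. Already a fixed point.
Sat(E[valid U (valid | send)]) = {t0, t2, t3, t4}
|Sat(E[valid U (valid | send)])| = |{t0, t2, t3, t4}| = 4.

4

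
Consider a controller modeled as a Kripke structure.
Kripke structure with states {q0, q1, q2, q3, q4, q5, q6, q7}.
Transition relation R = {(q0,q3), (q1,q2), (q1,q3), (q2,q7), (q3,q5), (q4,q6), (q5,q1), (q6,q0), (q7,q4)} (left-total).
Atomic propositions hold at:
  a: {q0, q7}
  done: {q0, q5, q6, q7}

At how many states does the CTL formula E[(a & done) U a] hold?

Sat(a & done) = {q0, q7}
E[(a & done) U a]: least fixpoint, start Z0 = Sat(a) = {q0, q7}, add states in Sat(a & done) with some successor in Z. Already a fixed point.
Sat(E[(a & done) U a]) = {q0, q7}
|Sat(E[(a & done) U a])| = |{q0, q7}| = 2.

2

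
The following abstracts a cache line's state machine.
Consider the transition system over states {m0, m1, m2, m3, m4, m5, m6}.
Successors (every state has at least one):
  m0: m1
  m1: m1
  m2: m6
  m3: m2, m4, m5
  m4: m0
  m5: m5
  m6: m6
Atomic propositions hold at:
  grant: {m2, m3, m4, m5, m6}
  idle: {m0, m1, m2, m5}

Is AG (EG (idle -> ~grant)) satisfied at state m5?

Sat(~grant) = {m0, m1}
Sat(idle -> ~grant) = {m0, m1, m3, m4, m6}
EG (idle -> ~grant): greatest fixpoint, start Z0 = {m0, m1, m3, m4, m6}, keep only states in Sat with some successor in Z. Already a fixed point.
Sat(EG (idle -> ~grant)) = {m0, m1, m3, m4, m6}
AG (EG (idle -> ~grant)): greatest fixpoint, start Z0 = {m0, m1, m3, m4, m6}, keep only states in Sat with every successor in Z. Z1 = {m0, m1, m4, m6}; fixed.
Sat(AG (EG (idle -> ~grant))) = {m0, m1, m4, m6}
m5 ∉ Sat(AG (EG (idle -> ~grant))) = {m0, m1, m4, m6}, so the formula does not hold at m5.

No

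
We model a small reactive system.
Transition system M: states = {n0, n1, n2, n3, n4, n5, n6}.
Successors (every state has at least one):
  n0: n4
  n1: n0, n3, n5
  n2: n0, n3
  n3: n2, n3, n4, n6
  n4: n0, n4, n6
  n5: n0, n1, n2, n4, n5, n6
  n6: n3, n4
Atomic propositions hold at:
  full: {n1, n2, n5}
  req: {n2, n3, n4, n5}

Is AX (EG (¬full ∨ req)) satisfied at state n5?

No

Sat(¬full) = {n0, n3, n4, n6}
Sat(¬full ∨ req) = {n0, n2, n3, n4, n5, n6}
EG (¬full ∨ req): greatest fixpoint, start Z0 = {n0, n2, n3, n4, n5, n6}, keep only states in Sat with some successor in Z. Already a fixed point.
Sat(EG (¬full ∨ req)) = {n0, n2, n3, n4, n5, n6}
Sat(AX (EG (¬full ∨ req))) = {s : every successor in {n0, n2, n3, n4, n5, n6}} = {n0, n1, n2, n3, n4, n6}
n5 ∉ Sat(AX (EG (¬full ∨ req))) = {n0, n1, n2, n3, n4, n6}, so the formula does not hold at n5.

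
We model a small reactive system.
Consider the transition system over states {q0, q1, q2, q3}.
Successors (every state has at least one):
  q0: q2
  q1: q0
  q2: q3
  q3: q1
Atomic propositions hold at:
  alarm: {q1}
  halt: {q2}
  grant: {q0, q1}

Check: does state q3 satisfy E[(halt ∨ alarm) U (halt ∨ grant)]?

No

Sat(halt ∨ alarm) = {q1, q2}
Sat(halt ∨ grant) = {q0, q1, q2}
E[(halt ∨ alarm) U (halt ∨ grant)]: least fixpoint, start Z0 = Sat((halt ∨ grant)) = {q0, q1, q2}, add states in Sat(halt ∨ alarm) with some successor in Z. Already a fixed point.
Sat(E[(halt ∨ alarm) U (halt ∨ grant)]) = {q0, q1, q2}
q3 ∉ Sat(E[(halt ∨ alarm) U (halt ∨ grant)]) = {q0, q1, q2}, so the formula does not hold at q3.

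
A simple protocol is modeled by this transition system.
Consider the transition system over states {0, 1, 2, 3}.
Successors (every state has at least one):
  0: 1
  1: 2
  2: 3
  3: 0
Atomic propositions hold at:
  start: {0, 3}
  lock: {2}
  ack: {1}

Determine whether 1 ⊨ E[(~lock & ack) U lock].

Sat(~lock) = {0, 1, 3}
Sat(~lock & ack) = {1}
E[(~lock & ack) U lock]: least fixpoint, start Z0 = Sat(lock) = {2}, add states in Sat(~lock & ack) with some successor in Z. Z1 = {1, 2}; fixed.
Sat(E[(~lock & ack) U lock]) = {1, 2}
1 ∈ Sat(E[(~lock & ack) U lock]) = {1, 2}, so the formula holds at 1.

Yes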